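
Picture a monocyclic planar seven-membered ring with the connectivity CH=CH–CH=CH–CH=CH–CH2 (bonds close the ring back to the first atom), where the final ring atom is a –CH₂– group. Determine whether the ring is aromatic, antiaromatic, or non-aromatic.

The CH2 position has four σ bonds — the tetrahedral CH₂ carbon is sp³ and has no p orbital in the ring π system — so the cyclic conjugation is interrupted.
Without a continuous loop of overlapping p orbitals the Hückel electron count never comes into play.

Non-aromatic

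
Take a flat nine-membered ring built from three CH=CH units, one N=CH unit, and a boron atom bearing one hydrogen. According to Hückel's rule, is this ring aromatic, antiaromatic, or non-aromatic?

Antiaromatic

Every ring atom contributes a p orbital perpendicular to the ring (every atom in a ring double bond is sp² and brings one electron to the p orbital; the doubly-bonded nitrogens are pyridine-type — their lone pairs lie in the ring plane, leaving one electron in the p orbital; the boron has an empty p orbital), so the π system is cyclic and fully conjugated.
Tallying contributions gives 4 × 2 = 8 from the double-bond units + 0 from the BH atom = 8.
8 = 4(2); a planar, fully conjugated 4n system is antiaromatic.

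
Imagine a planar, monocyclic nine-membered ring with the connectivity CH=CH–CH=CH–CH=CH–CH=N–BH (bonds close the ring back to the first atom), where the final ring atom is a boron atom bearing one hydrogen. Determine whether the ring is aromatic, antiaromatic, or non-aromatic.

Check conjugation: the double-bond atoms are sp², each contributing one p electron; the doubly-bonded nitrogens are pyridine-type — their lone pairs lie in the ring plane, leaving one electron in the p orbital; the boron has an empty p orbital — every position has a p orbital, so the cyclic π system is continuous.
π-electron count: 4 × 2 = 8 from the double-bond units + 0 from the BH atom = 8.
8 is a 4n count (n = 2), so the planar conjugated ring is antiaromatic.

Antiaromatic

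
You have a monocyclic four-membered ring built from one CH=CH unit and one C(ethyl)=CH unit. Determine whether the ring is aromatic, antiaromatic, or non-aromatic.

Antiaromatic

Check conjugation: every atom in a ring double bond is sp² and brings one electron to the p orbital — every position has a p orbital, so the cyclic π system is continuous.
Adding the contributions, 2 × 2 = 4 from the 2 double-bond units.
A 4n π count (4, n = 1) in a planar conjugated ring means antiaromatic.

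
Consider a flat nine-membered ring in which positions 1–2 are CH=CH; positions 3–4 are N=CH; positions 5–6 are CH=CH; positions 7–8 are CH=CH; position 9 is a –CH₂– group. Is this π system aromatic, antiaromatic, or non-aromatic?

The CH2 carbon is saturated: the tetrahedral CH₂ carbon is sp³ and has no p orbital in the ring π system. Conjugation is not continuous around the ring.
Without a continuous loop of overlapping p orbitals the Hückel electron count never comes into play.

Non-aromatic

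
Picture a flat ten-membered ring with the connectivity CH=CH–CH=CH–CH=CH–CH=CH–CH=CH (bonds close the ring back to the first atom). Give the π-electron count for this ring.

10

All ring atoms are sp² and supply a p orbital to the ring (every atom in a ring double bond is sp² and brings one electron to the p orbital); the conjugation is uninterrupted.
π-electron count: 5 × 2 = 10 from the 5 double-bond units.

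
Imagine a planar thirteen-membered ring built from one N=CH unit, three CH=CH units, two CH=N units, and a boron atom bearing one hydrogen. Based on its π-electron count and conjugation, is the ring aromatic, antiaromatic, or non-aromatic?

Antiaromatic

Every ring atom contributes a p orbital perpendicular to the ring (the double-bond atoms are sp², each contributing one p electron; the doubly-bonded nitrogens are pyridine-type — their lone pairs lie in the ring plane, leaving one electron in the p orbital; the boron has an empty p orbital), so the π system is cyclic and fully conjugated.
π-electron count: 6 × 2 = 12 from the double-bond units + 0 from the BH atom = 12.
A 4n π count (12, n = 3) in a planar conjugated ring means antiaromatic.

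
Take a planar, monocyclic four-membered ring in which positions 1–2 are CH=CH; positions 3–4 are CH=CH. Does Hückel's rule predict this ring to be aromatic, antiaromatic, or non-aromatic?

Every ring atom contributes a p orbital perpendicular to the ring (the double-bond atoms are sp², each contributing one p electron), so the π system is cyclic and fully conjugated.
Counting π electrons: 2 × 2 = 4 from the 2 double-bond units.
4 = 4(1); a planar, fully conjugated 4n system is antiaromatic.
(This ring is cyclobutadiene.)

Antiaromatic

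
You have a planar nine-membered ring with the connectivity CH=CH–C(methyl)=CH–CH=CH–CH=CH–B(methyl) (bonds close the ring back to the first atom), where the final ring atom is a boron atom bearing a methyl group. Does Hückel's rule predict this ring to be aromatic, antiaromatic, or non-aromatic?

The p orbitals form a continuous loop: the double-bond atoms are sp², each contributing one p electron; the boron has an empty p orbital. The ring is fully conjugated.
Tallying contributions gives 4 × 2 = 8 from the double-bond units + 0 from the B(methyl) atom = 8.
A 4n π count (8, n = 2) in a planar conjugated ring means antiaromatic.

Antiaromatic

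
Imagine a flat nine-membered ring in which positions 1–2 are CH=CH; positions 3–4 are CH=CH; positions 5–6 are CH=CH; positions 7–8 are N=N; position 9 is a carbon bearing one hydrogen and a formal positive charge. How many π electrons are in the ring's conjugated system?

Check conjugation: every atom in a ring double bond is sp² and brings one electron to the p orbital; the doubly-bonded nitrogens are pyridine-type — their lone pairs lie in the ring plane, leaving one electron in the p orbital; the carbocation has an empty p orbital — every position has a p orbital, so the cyclic π system is continuous.
Counting π electrons: 4 × 2 = 8 from the double-bond units + 0 from the CH(+) atom = 8.

8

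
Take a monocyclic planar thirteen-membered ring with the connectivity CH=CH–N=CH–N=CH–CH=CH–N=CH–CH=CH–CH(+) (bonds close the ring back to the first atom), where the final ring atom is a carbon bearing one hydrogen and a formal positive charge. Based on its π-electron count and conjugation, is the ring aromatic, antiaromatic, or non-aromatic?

The p orbitals form a continuous loop: each doubly-bonded ring atom is sp² with one p-orbital electron; each sp² =N– keeps its lone pair in-plane and puts one electron into the π system; the carbocation has an empty p orbital. The ring is fully conjugated.
Adding the contributions, 6 × 2 = 12 from the double-bond units + 0 from the CH(+) atom = 12.
With 12 = 4·3 π electrons, Hückel's rule classifies the planar ring as antiaromatic.

Antiaromatic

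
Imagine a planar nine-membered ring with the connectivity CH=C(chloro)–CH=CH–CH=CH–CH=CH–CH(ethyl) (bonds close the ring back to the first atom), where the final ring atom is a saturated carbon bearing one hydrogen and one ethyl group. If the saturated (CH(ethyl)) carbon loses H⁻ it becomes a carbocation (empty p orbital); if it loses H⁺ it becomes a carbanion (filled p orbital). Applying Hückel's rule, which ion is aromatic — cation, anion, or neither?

The anion

In either ion the ring is fully conjugated: every atom, including the new sp² carbon, supplies a p orbital.
Cation: 4 × 2 + 0 = 8 π electrons → 4(2), antiaromatic.
Anion: 4 × 2 + 2 = 10 π electrons → 4(2)+2, aromatic.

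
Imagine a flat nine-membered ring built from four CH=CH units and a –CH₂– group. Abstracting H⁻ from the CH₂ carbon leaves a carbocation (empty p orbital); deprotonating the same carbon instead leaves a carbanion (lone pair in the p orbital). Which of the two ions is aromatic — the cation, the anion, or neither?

The anion

In either ion the ring is fully conjugated: every atom, including the new sp² carbon, supplies a p orbital.
Cation: 4 × 2 + 0 = 8 π electrons → 4(2), antiaromatic.
Anion: 4 × 2 + 2 = 10 π electrons → 4(2)+2, aromatic.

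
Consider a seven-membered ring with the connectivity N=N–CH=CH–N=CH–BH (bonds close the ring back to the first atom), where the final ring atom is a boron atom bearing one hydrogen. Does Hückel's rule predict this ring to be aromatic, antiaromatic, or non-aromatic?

Aromatic

Every ring atom contributes a p orbital perpendicular to the ring (every atom in a ring double bond is sp² and brings one electron to the p orbital; each =N– nitrogen is pyridine-type (lone pair in the sp² plane, one electron in the p orbital); the boron has an empty p orbital), so the π system is cyclic and fully conjugated.
π-electron count: 3 × 2 = 6 from the double-bond units + 0 from the BH atom = 6.
6 = 4(1) + 2, which satisfies Hückel's 4n+2 rule.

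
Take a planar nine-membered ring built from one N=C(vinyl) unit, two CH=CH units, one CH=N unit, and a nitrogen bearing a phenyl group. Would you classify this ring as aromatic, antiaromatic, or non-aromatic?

Aromatic

The p orbitals form a continuous loop: each doubly-bonded ring atom is sp² with one p-orbital electron; each =N– nitrogen is pyridine-type (lone pair in the sp² plane, one electron in the p orbital); the pyrrole-type nitrogen donates its lone pair from the p orbital. The ring is fully conjugated.
Counting π electrons: 4 × 2 = 8 from the double-bond units + 2 from the N(phenyl) atom = 10.
With 10 π electrons (n = 2), the Hückel 4n+2 condition holds.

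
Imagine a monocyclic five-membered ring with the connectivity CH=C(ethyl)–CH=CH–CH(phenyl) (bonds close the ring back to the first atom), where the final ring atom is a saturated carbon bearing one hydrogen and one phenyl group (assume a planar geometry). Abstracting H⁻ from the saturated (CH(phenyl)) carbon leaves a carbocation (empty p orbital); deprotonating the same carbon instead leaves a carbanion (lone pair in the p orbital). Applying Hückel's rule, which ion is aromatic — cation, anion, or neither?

Both ions have a continuous loop of p orbitals — each ring atom is sp².
Cation: 2 × 2 + 0 = 4 π electrons → 4(1), antiaromatic.
Anion: 2 × 2 + 2 = 6 π electrons → 4(1)+2, aromatic.

The anion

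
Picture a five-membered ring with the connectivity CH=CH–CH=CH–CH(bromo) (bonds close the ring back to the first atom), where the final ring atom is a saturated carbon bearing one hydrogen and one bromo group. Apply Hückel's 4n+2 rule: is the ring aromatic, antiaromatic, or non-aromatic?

The CH(bromo) carbon is saturated: that saturated carbon is sp³ and has no p orbital in the ring π system. Conjugation is not continuous around the ring.
Broken conjugation rules out both aromaticity and antiaromaticity.

Non-aromatic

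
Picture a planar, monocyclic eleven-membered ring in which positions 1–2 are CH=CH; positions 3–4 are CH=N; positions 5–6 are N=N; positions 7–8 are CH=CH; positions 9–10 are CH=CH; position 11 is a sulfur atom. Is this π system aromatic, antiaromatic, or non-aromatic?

All ring atoms are sp² and supply a p orbital to the ring (each doubly-bonded ring atom is sp² with one p-orbital electron; each sp² =N– keeps its lone pair in-plane and puts one electron into the π system; the sulfur donates one lone pair from its p orbital); the conjugation is uninterrupted.
Tallying contributions gives 5 × 2 = 10 from the double-bond units + 2 from the S atom = 12.
12 is a 4n count (n = 3), so the planar conjugated ring is antiaromatic.

Antiaromatic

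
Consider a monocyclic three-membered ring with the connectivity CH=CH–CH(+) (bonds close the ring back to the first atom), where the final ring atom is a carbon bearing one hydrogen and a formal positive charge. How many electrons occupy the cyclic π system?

All ring atoms are sp² and supply a p orbital to the ring (the double-bond atoms are sp², each contributing one p electron; the carbocation has an empty p orbital); the conjugation is uninterrupted.
Tallying contributions gives 1 × 2 = 2 from the double-bond unit + 0 from the CH(+) atom = 2.
(The species described is the cyclopropenyl cation.)

2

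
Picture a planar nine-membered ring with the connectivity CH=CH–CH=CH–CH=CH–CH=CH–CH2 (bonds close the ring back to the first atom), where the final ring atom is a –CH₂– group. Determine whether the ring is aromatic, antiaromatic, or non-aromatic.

Non-aromatic

The CH2 carbon is saturated: the tetrahedral CH₂ carbon is sp³ and has no p orbital in the ring π system. Conjugation is not continuous around the ring.
Broken conjugation rules out both aromaticity and antiaromaticity.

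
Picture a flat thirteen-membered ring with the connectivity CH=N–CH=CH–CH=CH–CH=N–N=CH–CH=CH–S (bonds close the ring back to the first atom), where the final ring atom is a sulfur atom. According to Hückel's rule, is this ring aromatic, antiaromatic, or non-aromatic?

Every ring atom contributes a p orbital perpendicular to the ring (the double-bond atoms are sp², each contributing one p electron; each sp² =N– keeps its lone pair in-plane and puts one electron into the π system; the sulfur donates one lone pair from its p orbital), so the π system is cyclic and fully conjugated.
Adding the contributions, 6 × 2 = 12 from the double-bond units + 2 from the S atom = 14.
That gives a 4n+2 count (14, n = 3).

Aromatic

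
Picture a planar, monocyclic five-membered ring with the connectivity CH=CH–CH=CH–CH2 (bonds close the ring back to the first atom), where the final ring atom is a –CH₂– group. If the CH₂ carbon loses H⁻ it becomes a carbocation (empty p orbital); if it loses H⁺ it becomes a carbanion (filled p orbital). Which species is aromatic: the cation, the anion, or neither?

In both ions every ring atom is sp² and contributes a p orbital, so both rings are fully conjugated.
Cation: 2 × 2 + 0 = 4 π electrons → 4(1), antiaromatic.
Anion: 2 × 2 + 2 = 6 π electrons → 4(1)+2, aromatic.

The anion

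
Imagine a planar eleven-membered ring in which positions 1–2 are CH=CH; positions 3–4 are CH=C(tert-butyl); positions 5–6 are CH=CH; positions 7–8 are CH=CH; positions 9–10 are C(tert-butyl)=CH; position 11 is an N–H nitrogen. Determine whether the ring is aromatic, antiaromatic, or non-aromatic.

Check conjugation: each doubly-bonded ring atom is sp² with one p-orbital electron; the pyrrole-type nitrogen donates its lone pair from the p orbital — every position has a p orbital, so the cyclic π system is continuous.
Tallying contributions gives 5 × 2 = 10 from the double-bond units + 2 from the NH atom = 12.
A 4n π count (12, n = 3) in a planar conjugated ring means antiaromatic.

Antiaromatic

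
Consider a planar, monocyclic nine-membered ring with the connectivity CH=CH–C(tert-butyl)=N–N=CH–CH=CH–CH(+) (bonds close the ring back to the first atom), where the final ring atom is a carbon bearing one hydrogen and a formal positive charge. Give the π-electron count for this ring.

Check conjugation: each doubly-bonded ring atom is sp² with one p-orbital electron; each sp² =N– keeps its lone pair in-plane and puts one electron into the π system; the carbocation has an empty p orbital — every position has a p orbital, so the cyclic π system is continuous.
π-electron count: 4 × 2 = 8 from the double-bond units + 0 from the CH(+) atom = 8.

8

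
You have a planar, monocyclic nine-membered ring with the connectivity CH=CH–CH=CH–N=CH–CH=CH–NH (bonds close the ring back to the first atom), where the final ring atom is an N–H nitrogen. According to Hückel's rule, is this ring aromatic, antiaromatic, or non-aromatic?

All ring atoms are sp² and supply a p orbital to the ring (each doubly-bonded ring atom is sp² with one p-orbital electron; each =N– nitrogen is pyridine-type (lone pair in the sp² plane, one electron in the p orbital); the pyrrole-type nitrogen donates its lone pair from the p orbital); the conjugation is uninterrupted.
Adding the contributions, 4 × 2 = 8 from the double-bond units + 2 from the NH atom = 10.
10 = 4(2) + 2, which satisfies Hückel's 4n+2 rule.

Aromatic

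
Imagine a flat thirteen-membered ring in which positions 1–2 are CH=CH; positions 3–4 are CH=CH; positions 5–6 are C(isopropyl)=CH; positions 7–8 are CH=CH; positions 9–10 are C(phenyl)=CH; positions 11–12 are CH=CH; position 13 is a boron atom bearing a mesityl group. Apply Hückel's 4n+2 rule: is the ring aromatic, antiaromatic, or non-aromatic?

Every ring atom contributes a p orbital perpendicular to the ring (every atom in a ring double bond is sp² and brings one electron to the p orbital; the boron has an empty p orbital), so the π system is cyclic and fully conjugated.
π-electron count: 6 × 2 = 12 from the double-bond units + 0 from the B(mesityl) atom = 12.
12 is a 4n count (n = 3), so the planar conjugated ring is antiaromatic.

Antiaromatic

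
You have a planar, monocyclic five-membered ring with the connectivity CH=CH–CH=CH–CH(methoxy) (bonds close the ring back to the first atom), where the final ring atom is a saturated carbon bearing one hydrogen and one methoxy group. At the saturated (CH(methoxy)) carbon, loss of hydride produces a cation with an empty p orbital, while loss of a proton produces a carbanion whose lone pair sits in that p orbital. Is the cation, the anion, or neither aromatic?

Once that carbon is sp², every ring atom has a p orbital and both ions are fully conjugated.
Cation: 2 × 2 + 0 = 4 π electrons → 4(1), antiaromatic.
Anion: 2 × 2 + 2 = 6 π electrons → 4(1)+2, aromatic.

The anion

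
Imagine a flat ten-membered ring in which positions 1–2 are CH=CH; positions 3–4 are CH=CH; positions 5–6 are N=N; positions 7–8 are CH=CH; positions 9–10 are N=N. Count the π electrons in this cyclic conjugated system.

The p orbitals form a continuous loop: the double-bond atoms are sp², each contributing one p electron; each =N– nitrogen is pyridine-type (lone pair in the sp² plane, one electron in the p orbital). The ring is fully conjugated.
Tallying contributions gives 5 × 2 = 10 from the 5 double-bond units.

10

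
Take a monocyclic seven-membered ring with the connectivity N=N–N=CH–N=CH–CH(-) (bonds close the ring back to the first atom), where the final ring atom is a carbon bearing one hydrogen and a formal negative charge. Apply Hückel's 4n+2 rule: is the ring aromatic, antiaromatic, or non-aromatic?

Antiaromatic

Check conjugation: each doubly-bonded ring atom is sp² with one p-orbital electron; the doubly-bonded nitrogens are pyridine-type — their lone pairs lie in the ring plane, leaving one electron in the p orbital; the carbanion's lone pair occupies the p orbital — every position has a p orbital, so the cyclic π system is continuous.
Counting π electrons: 3 × 2 = 6 from the double-bond units + 2 from the CH(-) atom = 8.
A 4n π count (8, n = 2) in a planar conjugated ring means antiaromatic.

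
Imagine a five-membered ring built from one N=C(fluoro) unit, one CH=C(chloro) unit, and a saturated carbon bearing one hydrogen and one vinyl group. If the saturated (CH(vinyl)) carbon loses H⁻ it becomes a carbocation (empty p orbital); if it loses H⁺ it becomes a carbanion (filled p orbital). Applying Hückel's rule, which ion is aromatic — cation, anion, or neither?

In either ion the ring is fully conjugated: every atom, including the new sp² carbon, supplies a p orbital.
Cation: 2 × 2 + 0 = 4 π electrons → 4(1), antiaromatic.
Anion: 2 × 2 + 2 = 6 π electrons → 4(1)+2, aromatic.

The anion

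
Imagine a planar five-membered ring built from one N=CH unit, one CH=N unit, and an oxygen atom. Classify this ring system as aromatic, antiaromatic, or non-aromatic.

Aromatic

The p orbitals form a continuous loop: the double-bond atoms are sp², each contributing one p electron; each sp² =N– keeps its lone pair in-plane and puts one electron into the π system; the oxygen donates one lone pair from its p orbital. The ring is fully conjugated.
π-electron count: 2 × 2 = 4 from the double-bond units + 2 from the O atom = 6.
6 = 4(1) + 2, which satisfies Hückel's 4n+2 rule.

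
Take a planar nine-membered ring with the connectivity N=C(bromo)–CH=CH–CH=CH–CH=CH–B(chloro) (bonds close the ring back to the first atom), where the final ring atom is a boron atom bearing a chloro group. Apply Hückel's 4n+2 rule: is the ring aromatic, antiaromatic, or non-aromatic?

Check conjugation: each doubly-bonded ring atom is sp² with one p-orbital electron; the doubly-bonded nitrogens are pyridine-type — their lone pairs lie in the ring plane, leaving one electron in the p orbital; the boron has an empty p orbital — every position has a p orbital, so the cyclic π system is continuous.
Tallying contributions gives 4 × 2 = 8 from the double-bond units + 0 from the B(chloro) atom = 8.
8 = 4(2); a planar, fully conjugated 4n system is antiaromatic.

Antiaromatic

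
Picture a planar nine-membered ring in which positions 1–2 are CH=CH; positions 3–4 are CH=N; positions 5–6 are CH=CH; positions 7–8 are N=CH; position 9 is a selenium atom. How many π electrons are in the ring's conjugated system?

Every ring atom contributes a p orbital perpendicular to the ring (every atom in a ring double bond is sp² and brings one electron to the p orbital; each sp² =N– keeps its lone pair in-plane and puts one electron into the π system; the selenium donates one lone pair from its p orbital), so the π system is cyclic and fully conjugated.
Tallying contributions gives 4 × 2 = 8 from the double-bond units + 2 from the Se atom = 10.

10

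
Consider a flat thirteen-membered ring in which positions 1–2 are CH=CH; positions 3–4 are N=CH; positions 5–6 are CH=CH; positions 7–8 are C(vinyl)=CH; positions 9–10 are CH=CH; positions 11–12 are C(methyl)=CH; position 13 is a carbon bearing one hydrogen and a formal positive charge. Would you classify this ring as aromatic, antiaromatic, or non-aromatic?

All ring atoms are sp² and supply a p orbital to the ring (every atom in a ring double bond is sp² and brings one electron to the p orbital; each =N– nitrogen is pyridine-type (lone pair in the sp² plane, one electron in the p orbital); the carbocation has an empty p orbital); the conjugation is uninterrupted.
Adding the contributions, 6 × 2 = 12 from the double-bond units + 0 from the CH(+) atom = 12.
12 = 4(3); a planar, fully conjugated 4n system is antiaromatic.

Antiaromatic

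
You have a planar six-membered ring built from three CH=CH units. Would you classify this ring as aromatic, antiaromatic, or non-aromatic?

Aromatic

Every ring atom contributes a p orbital perpendicular to the ring (each doubly-bonded ring atom is sp² with one p-orbital electron), so the π system is cyclic and fully conjugated.
Counting π electrons: 3 × 2 = 6 from the 3 double-bond units.
Since 6 = 4·1 + 2, the ring meets the 4n+2 criterion.
(This ring is benzene.)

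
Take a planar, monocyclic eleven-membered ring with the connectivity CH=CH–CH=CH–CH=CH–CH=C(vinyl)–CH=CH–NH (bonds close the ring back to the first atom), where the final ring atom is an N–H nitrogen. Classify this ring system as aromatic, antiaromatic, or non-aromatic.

Check conjugation: the double-bond atoms are sp², each contributing one p electron; the pyrrole-type nitrogen donates its lone pair from the p orbital — every position has a p orbital, so the cyclic π system is continuous.
Adding the contributions, 5 × 2 = 10 from the double-bond units + 2 from the NH atom = 12.
A 4n π count (12, n = 3) in a planar conjugated ring means antiaromatic.

Antiaromatic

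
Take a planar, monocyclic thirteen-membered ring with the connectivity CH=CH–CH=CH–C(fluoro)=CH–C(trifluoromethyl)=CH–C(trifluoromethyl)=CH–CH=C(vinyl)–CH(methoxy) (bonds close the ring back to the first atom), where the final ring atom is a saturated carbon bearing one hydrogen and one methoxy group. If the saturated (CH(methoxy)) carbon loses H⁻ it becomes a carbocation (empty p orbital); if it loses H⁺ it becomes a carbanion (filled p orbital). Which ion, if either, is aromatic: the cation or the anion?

In either ion the ring is fully conjugated: every atom, including the new sp² carbon, supplies a p orbital.
Cation: 6 × 2 + 0 = 12 π electrons → 4(3), antiaromatic.
Anion: 6 × 2 + 2 = 14 π electrons → 4(3)+2, aromatic.

The anion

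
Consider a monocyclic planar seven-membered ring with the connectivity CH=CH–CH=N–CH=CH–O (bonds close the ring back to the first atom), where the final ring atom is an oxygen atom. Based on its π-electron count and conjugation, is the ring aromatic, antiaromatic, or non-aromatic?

The p orbitals form a continuous loop: the double-bond atoms are sp², each contributing one p electron; the doubly-bonded nitrogens are pyridine-type — their lone pairs lie in the ring plane, leaving one electron in the p orbital; the oxygen donates one lone pair from its p orbital. The ring is fully conjugated.
Tallying contributions gives 3 × 2 = 6 from the double-bond units + 2 from the O atom = 8.
8 = 4(2); a planar, fully conjugated 4n system is antiaromatic.

Antiaromatic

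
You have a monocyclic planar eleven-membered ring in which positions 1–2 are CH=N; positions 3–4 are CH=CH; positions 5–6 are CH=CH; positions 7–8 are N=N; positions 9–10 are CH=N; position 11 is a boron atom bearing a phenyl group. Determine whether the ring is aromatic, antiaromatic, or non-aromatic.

Aromatic

All ring atoms are sp² and supply a p orbital to the ring (the double-bond atoms are sp², each contributing one p electron; the doubly-bonded nitrogens are pyridine-type — their lone pairs lie in the ring plane, leaving one electron in the p orbital; the boron has an empty p orbital); the conjugation is uninterrupted.
π-electron count: 5 × 2 = 10 from the double-bond units + 0 from the B(phenyl) atom = 10.
With 10 π electrons (n = 2), the Hückel 4n+2 condition holds.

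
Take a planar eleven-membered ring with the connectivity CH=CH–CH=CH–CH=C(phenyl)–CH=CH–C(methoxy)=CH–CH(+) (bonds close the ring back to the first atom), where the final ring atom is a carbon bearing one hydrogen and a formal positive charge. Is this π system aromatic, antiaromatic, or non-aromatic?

All ring atoms are sp² and supply a p orbital to the ring (the double-bond atoms are sp², each contributing one p electron; the carbocation has an empty p orbital); the conjugation is uninterrupted.
π-electron count: 5 × 2 = 10 from the double-bond units + 0 from the CH(+) atom = 10.
10 = 4(2) + 2, which satisfies Hückel's 4n+2 rule.

Aromatic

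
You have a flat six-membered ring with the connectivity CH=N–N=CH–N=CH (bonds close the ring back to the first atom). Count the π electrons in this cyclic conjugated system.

The p orbitals form a continuous loop: every atom in a ring double bond is sp² and brings one electron to the p orbital; each =N– nitrogen is pyridine-type (lone pair in the sp² plane, one electron in the p orbital). The ring is fully conjugated.
Tallying contributions gives 3 × 2 = 6 from the 3 double-bond units.

6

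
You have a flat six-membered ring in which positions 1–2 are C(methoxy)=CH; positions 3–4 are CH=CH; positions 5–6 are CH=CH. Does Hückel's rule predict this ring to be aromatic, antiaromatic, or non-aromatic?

Aromatic

Every ring atom contributes a p orbital perpendicular to the ring (each doubly-bonded ring atom is sp² with one p-orbital electron), so the π system is cyclic and fully conjugated.
π-electron count: 3 × 2 = 6 from the 3 double-bond units.
6 = 4(1) + 2, which satisfies Hückel's 4n+2 rule.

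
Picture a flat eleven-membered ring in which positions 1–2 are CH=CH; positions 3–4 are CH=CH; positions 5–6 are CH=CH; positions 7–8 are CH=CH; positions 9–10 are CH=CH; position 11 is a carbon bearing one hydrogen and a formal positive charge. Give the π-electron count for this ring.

10

The p orbitals form a continuous loop: the double-bond atoms are sp², each contributing one p electron; the carbocation has an empty p orbital. The ring is fully conjugated.
Tallying contributions gives 5 × 2 = 10 from the double-bond units + 0 from the CH(+) atom = 10.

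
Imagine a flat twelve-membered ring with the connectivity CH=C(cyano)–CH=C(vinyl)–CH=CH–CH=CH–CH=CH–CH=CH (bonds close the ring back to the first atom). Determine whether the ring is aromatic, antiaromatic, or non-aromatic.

Antiaromatic

The p orbitals form a continuous loop: every atom in a ring double bond is sp² and brings one electron to the p orbital. The ring is fully conjugated.
Counting π electrons: 6 × 2 = 12 from the 6 double-bond units.
12 is a 4n count (n = 3), so the planar conjugated ring is antiaromatic.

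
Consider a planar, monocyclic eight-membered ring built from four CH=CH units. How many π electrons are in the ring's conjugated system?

Check conjugation: every atom in a ring double bond is sp² and brings one electron to the p orbital — every position has a p orbital, so the cyclic π system is continuous.
Tallying contributions gives 4 × 2 = 8 from the 4 double-bond units.
This is cyclooctatetraene.

8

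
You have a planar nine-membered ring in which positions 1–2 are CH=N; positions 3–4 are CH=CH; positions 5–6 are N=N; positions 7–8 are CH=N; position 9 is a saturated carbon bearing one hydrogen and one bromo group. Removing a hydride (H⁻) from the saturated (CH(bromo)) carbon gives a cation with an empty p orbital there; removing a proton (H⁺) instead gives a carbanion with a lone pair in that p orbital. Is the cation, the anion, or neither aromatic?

In either ion the ring is fully conjugated: every atom, including the new sp² carbon, supplies a p orbital.
Cation: 4 × 2 + 0 = 8 π electrons → 4(2), antiaromatic.
Anion: 4 × 2 + 2 = 10 π electrons → 4(2)+2, aromatic.

The anion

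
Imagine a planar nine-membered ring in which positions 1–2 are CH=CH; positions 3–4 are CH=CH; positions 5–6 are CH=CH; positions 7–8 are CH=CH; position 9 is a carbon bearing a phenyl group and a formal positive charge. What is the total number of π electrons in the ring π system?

8

The p orbitals form a continuous loop: each doubly-bonded ring atom is sp² with one p-orbital electron; the carbocation has an empty p orbital. The ring is fully conjugated.
Counting π electrons: 4 × 2 = 8 from the double-bond units + 0 from the C(phenyl)(+) atom = 8.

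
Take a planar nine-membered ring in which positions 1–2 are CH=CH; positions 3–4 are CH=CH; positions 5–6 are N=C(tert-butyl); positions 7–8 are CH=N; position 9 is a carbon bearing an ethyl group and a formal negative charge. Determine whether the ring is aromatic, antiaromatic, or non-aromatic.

Aromatic

Every ring atom contributes a p orbital perpendicular to the ring (each doubly-bonded ring atom is sp² with one p-orbital electron; each =N– nitrogen is pyridine-type (lone pair in the sp² plane, one electron in the p orbital); the carbanion's lone pair occupies the p orbital), so the π system is cyclic and fully conjugated.
Counting π electrons: 4 × 2 = 8 from the double-bond units + 2 from the C(ethyl)(-) atom = 10.
10 = 4(2) + 2, which satisfies Hückel's 4n+2 rule.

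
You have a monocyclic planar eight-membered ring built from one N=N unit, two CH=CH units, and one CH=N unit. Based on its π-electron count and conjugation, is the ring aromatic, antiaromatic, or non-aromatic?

Check conjugation: the double-bond atoms are sp², each contributing one p electron; each =N– nitrogen is pyridine-type (lone pair in the sp² plane, one electron in the p orbital) — every position has a p orbital, so the cyclic π system is continuous.
Adding the contributions, 4 × 2 = 8 from the 4 double-bond units.
8 = 4(2); a planar, fully conjugated 4n system is antiaromatic.

Antiaromatic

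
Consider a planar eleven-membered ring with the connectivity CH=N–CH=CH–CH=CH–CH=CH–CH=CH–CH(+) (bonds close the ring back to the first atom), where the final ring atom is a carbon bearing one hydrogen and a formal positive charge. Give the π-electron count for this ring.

10

Check conjugation: each doubly-bonded ring atom is sp² with one p-orbital electron; each =N– nitrogen is pyridine-type (lone pair in the sp² plane, one electron in the p orbital); the carbocation has an empty p orbital — every position has a p orbital, so the cyclic π system is continuous.
π-electron count: 5 × 2 = 10 from the double-bond units + 0 from the CH(+) atom = 10.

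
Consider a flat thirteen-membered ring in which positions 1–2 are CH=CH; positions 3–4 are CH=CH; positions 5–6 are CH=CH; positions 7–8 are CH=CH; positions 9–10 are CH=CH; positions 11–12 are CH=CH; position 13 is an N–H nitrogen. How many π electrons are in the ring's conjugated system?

The p orbitals form a continuous loop: every atom in a ring double bond is sp² and brings one electron to the p orbital; the pyrrole-type nitrogen donates its lone pair from the p orbital. The ring is fully conjugated.
Tallying contributions gives 6 × 2 = 12 from the double-bond units + 2 from the NH atom = 14.

14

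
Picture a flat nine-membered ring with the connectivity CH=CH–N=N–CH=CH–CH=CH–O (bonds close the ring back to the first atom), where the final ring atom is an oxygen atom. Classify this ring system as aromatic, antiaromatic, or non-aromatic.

Aromatic

The p orbitals form a continuous loop: each doubly-bonded ring atom is sp² with one p-orbital electron; each sp² =N– keeps its lone pair in-plane and puts one electron into the π system; the oxygen donates one lone pair from its p orbital. The ring is fully conjugated.
Counting π electrons: 4 × 2 = 8 from the double-bond units + 2 from the O atom = 10.
That gives a 4n+2 count (10, n = 2).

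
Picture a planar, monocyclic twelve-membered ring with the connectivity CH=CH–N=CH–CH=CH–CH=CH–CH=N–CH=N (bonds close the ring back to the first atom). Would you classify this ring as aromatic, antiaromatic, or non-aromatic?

Antiaromatic

The p orbitals form a continuous loop: each doubly-bonded ring atom is sp² with one p-orbital electron; each sp² =N– keeps its lone pair in-plane and puts one electron into the π system. The ring is fully conjugated.
π-electron count: 6 × 2 = 12 from the 6 double-bond units.
12 = 4(3); a planar, fully conjugated 4n system is antiaromatic.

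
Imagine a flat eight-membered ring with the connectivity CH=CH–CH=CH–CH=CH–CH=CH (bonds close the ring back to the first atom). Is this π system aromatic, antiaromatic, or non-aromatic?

The p orbitals form a continuous loop: each doubly-bonded ring atom is sp² with one p-orbital electron. The ring is fully conjugated.
Counting π electrons: 4 × 2 = 8 from the 4 double-bond units.
8 = 4(2); a planar, fully conjugated 4n system is antiaromatic.
This is cyclooctatetraene.

Antiaromatic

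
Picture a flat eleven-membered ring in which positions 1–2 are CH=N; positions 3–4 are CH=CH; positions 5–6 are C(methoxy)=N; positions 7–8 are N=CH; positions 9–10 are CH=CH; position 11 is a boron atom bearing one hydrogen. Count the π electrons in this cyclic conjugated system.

10

The p orbitals form a continuous loop: every atom in a ring double bond is sp² and brings one electron to the p orbital; the doubly-bonded nitrogens are pyridine-type — their lone pairs lie in the ring plane, leaving one electron in the p orbital; the boron has an empty p orbital. The ring is fully conjugated.
π-electron count: 5 × 2 = 10 from the double-bond units + 0 from the BH atom = 10.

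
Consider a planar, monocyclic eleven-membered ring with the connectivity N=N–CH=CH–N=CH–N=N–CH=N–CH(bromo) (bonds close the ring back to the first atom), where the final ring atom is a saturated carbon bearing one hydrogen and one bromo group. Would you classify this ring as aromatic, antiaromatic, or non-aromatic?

Non-aromatic

At the CH(bromo) position, that saturated carbon is sp³ and has no p orbital in the ring π system; the ring's p-orbital overlap is broken there.
A ring that is not fully conjugated cannot be aromatic or antiaromatic regardless of its π-electron count.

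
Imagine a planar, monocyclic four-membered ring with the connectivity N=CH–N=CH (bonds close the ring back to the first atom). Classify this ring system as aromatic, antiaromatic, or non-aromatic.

Antiaromatic

The p orbitals form a continuous loop: every atom in a ring double bond is sp² and brings one electron to the p orbital; the doubly-bonded nitrogens are pyridine-type — their lone pairs lie in the ring plane, leaving one electron in the p orbital. The ring is fully conjugated.
Tallying contributions gives 2 × 2 = 4 from the 2 double-bond units.
4 is a 4n count (n = 1), so the planar conjugated ring is antiaromatic.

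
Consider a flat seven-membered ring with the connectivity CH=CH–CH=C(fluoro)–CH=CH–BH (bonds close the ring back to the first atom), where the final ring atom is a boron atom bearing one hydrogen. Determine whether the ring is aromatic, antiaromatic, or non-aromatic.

Aromatic

All ring atoms are sp² and supply a p orbital to the ring (every atom in a ring double bond is sp² and brings one electron to the p orbital; the boron has an empty p orbital); the conjugation is uninterrupted.
π-electron count: 3 × 2 = 6 from the double-bond units + 0 from the BH atom = 6.
That gives a 4n+2 count (6, n = 1).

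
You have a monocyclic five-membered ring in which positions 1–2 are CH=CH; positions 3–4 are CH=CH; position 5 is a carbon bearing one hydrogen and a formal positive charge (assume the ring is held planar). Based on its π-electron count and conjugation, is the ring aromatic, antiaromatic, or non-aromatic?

Check conjugation: each doubly-bonded ring atom is sp² with one p-orbital electron; the carbocation has an empty p orbital — every position has a p orbital, so the cyclic π system is continuous.
Adding the contributions, 2 × 2 = 4 from the double-bond units + 0 from the CH(+) atom = 4.
A 4n π count (4, n = 1) in a planar conjugated ring means antiaromatic.
(The species described is the cyclopentadienyl cation.)

Antiaromatic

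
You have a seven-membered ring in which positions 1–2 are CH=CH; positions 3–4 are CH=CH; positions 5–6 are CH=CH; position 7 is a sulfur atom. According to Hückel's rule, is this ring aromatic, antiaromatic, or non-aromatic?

All ring atoms are sp² and supply a p orbital to the ring (the double-bond atoms are sp², each contributing one p electron; the sulfur donates one lone pair from its p orbital); the conjugation is uninterrupted.
π-electron count: 3 × 2 = 6 from the double-bond units + 2 from the S atom = 8.
8 is a 4n count (n = 2), so the planar conjugated ring is antiaromatic.

Antiaromatic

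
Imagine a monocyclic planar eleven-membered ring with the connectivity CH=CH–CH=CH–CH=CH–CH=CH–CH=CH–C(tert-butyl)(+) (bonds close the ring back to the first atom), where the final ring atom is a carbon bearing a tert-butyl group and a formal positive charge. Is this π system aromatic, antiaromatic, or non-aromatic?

All ring atoms are sp² and supply a p orbital to the ring (every atom in a ring double bond is sp² and brings one electron to the p orbital; the carbocation has an empty p orbital); the conjugation is uninterrupted.
Counting π electrons: 5 × 2 = 10 from the double-bond units + 0 from the C(tert-butyl)(+) atom = 10.
That gives a 4n+2 count (10, n = 2).

Aromatic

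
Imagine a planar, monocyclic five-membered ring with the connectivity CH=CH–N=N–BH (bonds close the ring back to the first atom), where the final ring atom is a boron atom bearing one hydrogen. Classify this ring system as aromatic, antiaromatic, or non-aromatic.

Antiaromatic

All ring atoms are sp² and supply a p orbital to the ring (every atom in a ring double bond is sp² and brings one electron to the p orbital; each sp² =N– keeps its lone pair in-plane and puts one electron into the π system; the boron has an empty p orbital); the conjugation is uninterrupted.
π-electron count: 2 × 2 = 4 from the double-bond units + 0 from the BH atom = 4.
4 is a 4n count (n = 1), so the planar conjugated ring is antiaromatic.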